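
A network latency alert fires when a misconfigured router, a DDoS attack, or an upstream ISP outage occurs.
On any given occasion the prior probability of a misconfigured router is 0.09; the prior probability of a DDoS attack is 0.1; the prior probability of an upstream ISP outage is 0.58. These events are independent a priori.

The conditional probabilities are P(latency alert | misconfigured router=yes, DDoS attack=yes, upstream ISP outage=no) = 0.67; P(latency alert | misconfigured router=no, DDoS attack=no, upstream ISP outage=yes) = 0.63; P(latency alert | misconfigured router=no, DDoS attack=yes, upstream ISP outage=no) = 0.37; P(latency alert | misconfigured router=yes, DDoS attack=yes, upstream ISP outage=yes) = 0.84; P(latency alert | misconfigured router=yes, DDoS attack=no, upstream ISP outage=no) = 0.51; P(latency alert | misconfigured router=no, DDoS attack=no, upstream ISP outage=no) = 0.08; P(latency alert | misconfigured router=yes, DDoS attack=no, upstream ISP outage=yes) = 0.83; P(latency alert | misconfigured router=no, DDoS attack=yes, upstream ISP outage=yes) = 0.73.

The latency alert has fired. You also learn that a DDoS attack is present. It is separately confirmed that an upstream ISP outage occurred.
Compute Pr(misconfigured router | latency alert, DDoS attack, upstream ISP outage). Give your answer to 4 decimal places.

Pr(misconfigured router | latency alert, DDoS attack, upstream ISP outage) ≈ 0.1022

P(latency alert | DDoS attack, upstream ISP outage) = 0.73*0.91 + 0.84*0.09 = 0.664300 + 0.075600 = 0.739900
Of this, 0.075600 comes from 0.84*0.09 (the misconfigured router=true cases).
Hence the posterior is 0.075600/0.739900 ≈ 0.1022.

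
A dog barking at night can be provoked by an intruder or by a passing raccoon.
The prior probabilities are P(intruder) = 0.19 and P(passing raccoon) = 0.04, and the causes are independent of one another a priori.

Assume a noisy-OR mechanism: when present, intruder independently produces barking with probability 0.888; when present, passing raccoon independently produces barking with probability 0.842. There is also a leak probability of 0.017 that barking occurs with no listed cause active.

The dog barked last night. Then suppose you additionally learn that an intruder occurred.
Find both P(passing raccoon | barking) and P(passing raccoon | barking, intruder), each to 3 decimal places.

P(passing raccoon | barking) ≈ 0.166; P(passing raccoon | barking, intruder) ≈ 0.044

Under noisy-OR, P(barking | causes) = 1 − (1−0.017)·∏(1−qᵢ) over the active causes.
Numerator (weight on configurations with passing raccoon): 0.027368 + 0.007468 = 0.034836
The normalizing constant is 0.017×0.81×0.96 + 0.844686×0.81×0.04 + 0.889904×0.19×0.96 + 0.982605×0.19×0.04 = 0.210373
Posterior = 0.034836 / 0.210373 ≈ 0.166

Now also conditioning on intruder=true:
P(barking | intruder) = 0.889904×0.96 + 0.982605×0.04 = 0.854308 + 0.039304 = 0.893612
The passing raccoon-present share is 0.982605×0.04 = 0.039304.
P(passing raccoon | barking, intruder) = 0.039304 / 0.893612 ≈ 0.044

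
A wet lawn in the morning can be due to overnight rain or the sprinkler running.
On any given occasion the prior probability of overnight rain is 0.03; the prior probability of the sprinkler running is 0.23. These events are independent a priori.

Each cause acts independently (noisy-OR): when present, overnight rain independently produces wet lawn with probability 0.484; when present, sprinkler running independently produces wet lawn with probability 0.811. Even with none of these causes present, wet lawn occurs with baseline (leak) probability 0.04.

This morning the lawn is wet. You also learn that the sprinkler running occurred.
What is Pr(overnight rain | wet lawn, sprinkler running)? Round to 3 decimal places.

Under noisy-OR, P(wet lawn | causes) = 1 − (1−0.04)·∏(1−qᵢ) over the active causes.
Sum P(wet lawn|·) weighted by the priors over both values of overnight rain:
  P(wet lawn | sprinkler running) = 0.81856×0.97 + 0.906377×0.03
        = 0.794003 + 0.027191 = 0.821194
Configurations with overnight rain contribute 0.027191, so
  P(overnight rain | wet lawn, sprinkler running) = 0.027191 / 0.821194 ≈ 0.033

Pr(overnight rain | wet lawn, sprinkler running) ≈ 0.033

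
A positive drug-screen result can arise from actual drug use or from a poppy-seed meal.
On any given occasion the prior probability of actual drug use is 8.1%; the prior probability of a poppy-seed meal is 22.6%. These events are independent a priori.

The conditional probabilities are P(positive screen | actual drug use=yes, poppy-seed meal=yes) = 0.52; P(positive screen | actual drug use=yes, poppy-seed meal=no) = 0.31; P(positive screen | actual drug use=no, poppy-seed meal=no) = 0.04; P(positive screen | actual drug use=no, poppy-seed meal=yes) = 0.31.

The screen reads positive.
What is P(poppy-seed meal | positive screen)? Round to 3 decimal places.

Weight on poppy-seed meal=true, given the evidence: 0.064385 + 0.009519 = 0.073904
Normalizer over all consistent configurations: 0.04·0.919·0.774 + 0.31·0.919·0.226 + 0.31·0.081·0.774 + 0.52·0.081·0.226 = 0.121791
Posterior = 0.073904 / 0.121791 ≈ 0.607

P(poppy-seed meal | positive screen) ≈ 0.607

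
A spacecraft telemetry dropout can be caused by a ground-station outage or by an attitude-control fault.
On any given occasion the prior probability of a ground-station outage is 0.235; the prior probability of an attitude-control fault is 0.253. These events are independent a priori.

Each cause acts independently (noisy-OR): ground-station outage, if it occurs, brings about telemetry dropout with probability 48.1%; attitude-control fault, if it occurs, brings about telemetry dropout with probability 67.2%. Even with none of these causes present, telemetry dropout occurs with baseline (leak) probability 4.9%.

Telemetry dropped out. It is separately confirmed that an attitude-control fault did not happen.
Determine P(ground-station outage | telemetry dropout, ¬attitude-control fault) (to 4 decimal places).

P(ground-station outage | telemetry dropout, ¬attitude-control fault) ≈ 0.7605

Under noisy-OR, P(telemetry dropout | causes) = 1 − (1−0.049)·∏(1−qᵢ) over the active causes.
P(telemetry dropout | ¬attitude-control fault) = 0.049×0.765 + 0.506431×0.235 = 0.037485 + 0.119011 = 0.156496
Of this, 0.119011 comes from 0.506431×0.235 (the ground-station outage=true cases).
Hence the posterior is 0.119011/0.156496 ≈ 0.7605.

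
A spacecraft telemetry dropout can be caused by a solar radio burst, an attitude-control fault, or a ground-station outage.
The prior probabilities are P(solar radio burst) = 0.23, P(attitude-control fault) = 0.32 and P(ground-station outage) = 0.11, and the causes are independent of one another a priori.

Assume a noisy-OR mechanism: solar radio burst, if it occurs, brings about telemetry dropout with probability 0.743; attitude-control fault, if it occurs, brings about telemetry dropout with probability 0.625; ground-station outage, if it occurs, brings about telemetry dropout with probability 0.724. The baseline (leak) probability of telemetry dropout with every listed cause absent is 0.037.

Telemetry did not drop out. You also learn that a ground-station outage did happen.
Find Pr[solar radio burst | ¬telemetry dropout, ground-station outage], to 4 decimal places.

Pr[solar radio burst | ¬telemetry dropout, ground-station outage] ≈ 0.0713

Under noisy-OR, P(telemetry dropout | causes) = 1 − (1−0.037)·∏(1−qᵢ) over the active causes.
P(¬telemetry dropout | ground-station outage) = 0.265788×0.77×0.68 + 0.09967×0.77×0.32 + 0.068308×0.23×0.68 + 0.025615×0.23×0.32 = 0.139167 + 0.024559 + 0.010683 + 0.001885 = 0.176294
Restricting to configurations with solar radio burst present: 0.010683 + 0.001885 = 0.012568.
So P(solar radio burst | ¬telemetry dropout, ground-station outage) = 0.012568/0.176294 ≈ 0.0713.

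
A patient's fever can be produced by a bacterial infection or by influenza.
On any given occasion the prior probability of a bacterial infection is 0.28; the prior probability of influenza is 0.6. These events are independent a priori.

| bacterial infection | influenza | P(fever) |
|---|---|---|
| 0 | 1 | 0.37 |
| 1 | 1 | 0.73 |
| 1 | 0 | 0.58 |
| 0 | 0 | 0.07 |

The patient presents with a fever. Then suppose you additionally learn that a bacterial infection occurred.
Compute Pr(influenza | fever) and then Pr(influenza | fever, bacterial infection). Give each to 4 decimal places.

Pr(influenza | fever) ≈ 0.7684; Pr(influenza | fever, bacterial infection) ≈ 0.6537

P(fever) = 0.07*0.72*0.4 + 0.37*0.72*0.6 + 0.58*0.28*0.4 + 0.73*0.28*0.6 = 0.020160 + 0.159840 + 0.064960 + 0.122640 = 0.367600
Of this, 0.282480 comes from 0.159840 + 0.122640 (the influenza=true cases).
So P(influenza | fever) = 0.282480/0.367600 ≈ 0.7684.

Now also conditioning on bacterial infection=true:
Enumerate both values of influenza and weight by the priors:
  P(fever | bacterial infection) = 0.58×0.4 + 0.73×0.6
        = 0.232000 + 0.438000 = 0.670000
Configurations with influenza contribute 0.438000, so
  P(influenza | fever, bacterial infection) = 0.438000 / 0.670000 ≈ 0.6537
— bacterial infection explains away the evidence for influenza.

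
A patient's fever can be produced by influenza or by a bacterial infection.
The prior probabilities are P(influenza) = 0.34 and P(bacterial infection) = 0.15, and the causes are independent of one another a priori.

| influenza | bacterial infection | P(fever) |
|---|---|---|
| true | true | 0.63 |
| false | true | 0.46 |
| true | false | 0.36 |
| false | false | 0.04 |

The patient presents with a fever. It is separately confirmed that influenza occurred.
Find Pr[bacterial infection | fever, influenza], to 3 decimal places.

By total probability over both values of bacterial infection:
  P(fever | influenza) = 0.36*0.85 + 0.63*0.15
        = 0.306000 + 0.094500 = 0.400500
Configurations with bacterial infection contribute 0.094500, so
  P(bacterial infection | fever, influenza) = 0.094500 / 0.400500 ≈ 0.236

Pr[bacterial infection | fever, influenza] ≈ 0.236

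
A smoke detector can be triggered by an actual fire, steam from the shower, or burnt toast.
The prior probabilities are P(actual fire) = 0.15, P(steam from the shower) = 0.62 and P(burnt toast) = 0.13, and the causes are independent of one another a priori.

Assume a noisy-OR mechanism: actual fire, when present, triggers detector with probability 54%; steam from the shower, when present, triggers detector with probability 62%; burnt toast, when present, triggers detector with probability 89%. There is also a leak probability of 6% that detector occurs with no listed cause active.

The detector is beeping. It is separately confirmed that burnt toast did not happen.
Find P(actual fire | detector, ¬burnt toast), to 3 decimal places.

Under noisy-OR, P(detector | causes) = 1 − (1−0.06)·∏(1−qᵢ) over the active causes.
Sum P(detector|·) weighted by the priors over the 4 (actual fire, steam from the shower) configurations:
  P(detector | ¬burnt toast) = 0.06*0.85*0.38 + 0.6428*0.85*0.62 + 0.5676*0.15*0.38 + 0.835688*0.15*0.62
        = 0.019380 + 0.338756 + 0.032353 + 0.077719 = 0.468208
Configurations with actual fire contribute 0.110072, so
  P(actual fire | detector, ¬burnt toast) = 0.110072 / 0.468208 ≈ 0.235

P(actual fire | detector, ¬burnt toast) ≈ 0.235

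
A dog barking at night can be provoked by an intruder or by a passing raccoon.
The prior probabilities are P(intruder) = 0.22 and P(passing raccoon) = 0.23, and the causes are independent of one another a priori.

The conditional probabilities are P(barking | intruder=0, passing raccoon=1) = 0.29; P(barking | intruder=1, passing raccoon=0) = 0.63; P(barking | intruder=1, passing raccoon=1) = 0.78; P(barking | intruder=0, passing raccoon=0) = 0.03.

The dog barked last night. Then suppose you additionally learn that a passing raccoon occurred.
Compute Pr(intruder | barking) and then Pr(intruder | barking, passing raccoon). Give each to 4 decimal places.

By total probability over the 4 (intruder, passing raccoon) configurations:
  P(barking) = 0.03*0.78*0.77 + 0.29*0.78*0.23 + 0.63*0.22*0.77 + 0.78*0.22*0.23
        = 0.018018 + 0.052026 + 0.106722 + 0.039468 = 0.216234
Configurations with intruder contribute 0.146190, so
  P(intruder | barking) = 0.146190 / 0.216234 ≈ 0.6761

Now also conditioning on passing raccoon=true:
P(barking | passing raccoon) = 0.29*0.78 + 0.78*0.22 = 0.226200 + 0.171600 = 0.397800
Restricting to configurations with intruder present: 0.78*0.22 = 0.171600.
P(intruder | barking, passing raccoon) = 0.171600 / 0.397800 ≈ 0.4314
This is intercausal reasoning (explaining away): once passing raccoon accounts for the barking, intruder becomes less likely.

Pr(intruder | barking) ≈ 0.6761; Pr(intruder | barking, passing raccoon) ≈ 0.4314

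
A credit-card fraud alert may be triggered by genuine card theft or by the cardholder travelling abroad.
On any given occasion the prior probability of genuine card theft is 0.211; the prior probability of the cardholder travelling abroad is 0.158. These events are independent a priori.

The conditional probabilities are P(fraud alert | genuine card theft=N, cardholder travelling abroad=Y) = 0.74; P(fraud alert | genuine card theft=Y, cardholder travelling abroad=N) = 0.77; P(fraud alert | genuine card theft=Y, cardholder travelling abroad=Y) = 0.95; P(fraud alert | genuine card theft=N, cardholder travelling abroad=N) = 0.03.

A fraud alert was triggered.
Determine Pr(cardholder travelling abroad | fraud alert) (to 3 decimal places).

P(fraud alert) = 0.03×0.789×0.842 + 0.74×0.789×0.158 + 0.77×0.211×0.842 + 0.95×0.211×0.158 = 0.019930 + 0.092250 + 0.136800 + 0.031671 = 0.280651
Of this, 0.123921 comes from 0.092250 + 0.031671 (the cardholder travelling abroad=true cases).
Hence the posterior is 0.123921/0.280651 ≈ 0.442.

Pr(cardholder travelling abroad | fraud alert) ≈ 0.442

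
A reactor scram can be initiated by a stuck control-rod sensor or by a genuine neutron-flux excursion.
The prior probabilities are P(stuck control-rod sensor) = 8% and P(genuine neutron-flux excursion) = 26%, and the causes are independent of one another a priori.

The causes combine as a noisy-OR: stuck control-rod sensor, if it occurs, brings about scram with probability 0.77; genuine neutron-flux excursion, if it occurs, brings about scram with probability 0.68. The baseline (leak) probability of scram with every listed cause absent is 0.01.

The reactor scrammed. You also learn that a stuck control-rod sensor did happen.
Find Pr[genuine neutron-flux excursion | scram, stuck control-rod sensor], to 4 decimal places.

Pr[genuine neutron-flux excursion | scram, stuck control-rod sensor] ≈ 0.2967

Under noisy-OR, P(scram | causes) = 1 − (1−0.01)·∏(1−qᵢ) over the active causes.
Weight on genuine neutron-flux excursion=true, given the evidence: 0.927136·0.26 = 0.241055
Denominator P(scram | stuck control-rod sensor): 0.7723·0.74 + 0.927136·0.26 = 0.812557
Posterior = 0.241055 / 0.812557 ≈ 0.2967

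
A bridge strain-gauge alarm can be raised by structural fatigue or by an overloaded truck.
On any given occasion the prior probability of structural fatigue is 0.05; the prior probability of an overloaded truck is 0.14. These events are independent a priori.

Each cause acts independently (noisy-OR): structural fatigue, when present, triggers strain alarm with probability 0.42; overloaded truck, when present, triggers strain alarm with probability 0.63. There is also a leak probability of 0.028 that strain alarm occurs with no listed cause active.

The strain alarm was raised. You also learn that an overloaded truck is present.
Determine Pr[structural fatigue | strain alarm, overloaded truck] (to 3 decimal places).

Pr[structural fatigue | strain alarm, overloaded truck] ≈ 0.061

Under noisy-OR, P(strain alarm | causes) = 1 − (1−0.028)·∏(1−qᵢ) over the active causes.
Sum P(strain alarm|·) weighted by the priors over both values of structural fatigue:
  P(strain alarm | overloaded truck) = 0.64036·0.95 + 0.791409·0.05
        = 0.608342 + 0.039570 = 0.647912
Keeping only the structural fatigue-present terms gives 0.039570, so
  P(structural fatigue | strain alarm, overloaded truck) = 0.039570 / 0.647912 ≈ 0.061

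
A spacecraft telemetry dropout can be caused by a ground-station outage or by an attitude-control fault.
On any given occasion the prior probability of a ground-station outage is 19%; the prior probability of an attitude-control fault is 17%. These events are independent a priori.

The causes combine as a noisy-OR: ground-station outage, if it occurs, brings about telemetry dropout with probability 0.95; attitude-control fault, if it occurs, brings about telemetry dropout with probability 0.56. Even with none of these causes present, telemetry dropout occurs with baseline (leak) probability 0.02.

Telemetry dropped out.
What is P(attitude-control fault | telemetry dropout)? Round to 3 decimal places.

Under noisy-OR, P(telemetry dropout | causes) = 1 − (1−0.02)·∏(1−qᵢ) over the active causes.
Numerator (weight on configurations with attitude-control fault): 0.078324 + 0.031604 = 0.109928
Denominator P(telemetry dropout): 0.02·0.81·0.83 + 0.5688·0.81·0.17 + 0.951·0.19·0.83 + 0.97844·0.19·0.17 = 0.273347
P(attitude-control fault | telemetry dropout) = 0.109928/0.273347 ≈ 0.402

P(attitude-control fault | telemetry dropout) ≈ 0.402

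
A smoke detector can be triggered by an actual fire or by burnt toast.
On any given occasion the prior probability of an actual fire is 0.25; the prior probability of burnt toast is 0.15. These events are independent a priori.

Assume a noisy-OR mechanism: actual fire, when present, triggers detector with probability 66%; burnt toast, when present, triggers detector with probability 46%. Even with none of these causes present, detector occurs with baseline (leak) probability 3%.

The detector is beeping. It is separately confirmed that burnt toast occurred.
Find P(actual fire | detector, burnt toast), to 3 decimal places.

P(actual fire | detector, burnt toast) ≈ 0.365

Under noisy-OR, P(detector | causes) = 1 − (1−0.03)·∏(1−qᵢ) over the active causes.
P(detector | burnt toast) = 0.4762·0.75 + 0.821908·0.25 = 0.357150 + 0.205477 = 0.562627
Of this, 0.205477 comes from 0.821908·0.25 (the actual fire=true cases).
So P(actual fire | detector, burnt toast) = 0.205477/0.562627 ≈ 0.365.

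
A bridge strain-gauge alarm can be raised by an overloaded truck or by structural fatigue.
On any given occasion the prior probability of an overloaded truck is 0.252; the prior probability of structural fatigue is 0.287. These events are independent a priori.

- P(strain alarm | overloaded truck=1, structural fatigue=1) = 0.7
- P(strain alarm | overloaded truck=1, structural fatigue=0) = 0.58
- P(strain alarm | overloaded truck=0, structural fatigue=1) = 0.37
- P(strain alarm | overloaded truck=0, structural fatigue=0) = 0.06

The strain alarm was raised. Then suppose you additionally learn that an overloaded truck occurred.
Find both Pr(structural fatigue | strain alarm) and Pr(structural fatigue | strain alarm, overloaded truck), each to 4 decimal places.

Pr(structural fatigue | strain alarm) ≈ 0.4884; Pr(structural fatigue | strain alarm, overloaded truck) ≈ 0.3270

By total probability over the 4 (overloaded truck, structural fatigue) configurations:
  P(strain alarm) = 0.06×0.748×0.713 + 0.37×0.748×0.287 + 0.58×0.252×0.713 + 0.7×0.252×0.287
        = 0.031999 + 0.079430 + 0.104212 + 0.050627 = 0.266268
Keeping only the structural fatigue-present terms gives 0.130057, so
  P(structural fatigue | strain alarm) = 0.130057 / 0.266268 ≈ 0.4884

Now condition on the additional information:
Weight on structural fatigue=true, given the evidence: 0.7×0.287 = 0.200900
Denominator P(strain alarm | overloaded truck): 0.58×0.713 + 0.7×0.287 = 0.614440
Posterior = 0.200900 / 0.614440 ≈ 0.3270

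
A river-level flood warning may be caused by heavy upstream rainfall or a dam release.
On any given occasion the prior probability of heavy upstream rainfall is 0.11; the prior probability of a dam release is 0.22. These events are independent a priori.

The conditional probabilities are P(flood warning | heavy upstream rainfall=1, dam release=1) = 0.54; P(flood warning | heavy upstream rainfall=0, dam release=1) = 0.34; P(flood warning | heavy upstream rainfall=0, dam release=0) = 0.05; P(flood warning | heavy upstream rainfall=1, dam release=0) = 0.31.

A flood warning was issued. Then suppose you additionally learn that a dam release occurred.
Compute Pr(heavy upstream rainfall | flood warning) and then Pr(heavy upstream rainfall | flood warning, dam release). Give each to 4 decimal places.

P(flood warning) = 0.05·0.89·0.78 + 0.34·0.89·0.22 + 0.31·0.11·0.78 + 0.54·0.11·0.22 = 0.034710 + 0.066572 + 0.026598 + 0.013068 = 0.140948
The heavy upstream rainfall-present share is 0.026598 + 0.013068 = 0.039666.
Hence the posterior is 0.039666/0.140948 ≈ 0.2814.

Now also conditioning on dam release=true:
P(flood warning | dam release) = 0.34*0.89 + 0.54*0.11 = 0.302600 + 0.059400 = 0.362000
Of this, 0.059400 comes from 0.54*0.11 (the heavy upstream rainfall=true cases).
So P(heavy upstream rainfall | flood warning, dam release) = 0.059400/0.362000 ≈ 0.1641.
— dam release explains away the evidence for heavy upstream rainfall.

Pr(heavy upstream rainfall | flood warning) ≈ 0.2814; Pr(heavy upstream rainfall | flood warning, dam release) ≈ 0.1641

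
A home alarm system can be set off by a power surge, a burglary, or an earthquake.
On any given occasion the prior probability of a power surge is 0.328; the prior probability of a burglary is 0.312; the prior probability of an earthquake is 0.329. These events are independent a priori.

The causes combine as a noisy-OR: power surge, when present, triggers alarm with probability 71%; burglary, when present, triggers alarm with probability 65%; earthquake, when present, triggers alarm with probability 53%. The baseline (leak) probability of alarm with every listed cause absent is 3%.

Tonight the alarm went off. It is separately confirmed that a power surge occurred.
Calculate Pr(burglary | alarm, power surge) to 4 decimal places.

Under noisy-OR, P(alarm | causes) = 1 − (1−0.03)·∏(1−qᵢ) over the active causes.
Enumerate the 4 (burglary, earthquake) configurations and weight by the priors:
  P(alarm | power surge) = 0.7187×0.688×0.671 + 0.867789×0.688×0.329 + 0.901545×0.312×0.671 + 0.953726×0.312×0.329
        = 0.331786 + 0.196426 + 0.188740 + 0.097898 = 0.814850
The terms with burglary present sum to 0.286638, so
  P(burglary | alarm, power surge) = 0.286638 / 0.814850 ≈ 0.3518

Pr(burglary | alarm, power surge) ≈ 0.3518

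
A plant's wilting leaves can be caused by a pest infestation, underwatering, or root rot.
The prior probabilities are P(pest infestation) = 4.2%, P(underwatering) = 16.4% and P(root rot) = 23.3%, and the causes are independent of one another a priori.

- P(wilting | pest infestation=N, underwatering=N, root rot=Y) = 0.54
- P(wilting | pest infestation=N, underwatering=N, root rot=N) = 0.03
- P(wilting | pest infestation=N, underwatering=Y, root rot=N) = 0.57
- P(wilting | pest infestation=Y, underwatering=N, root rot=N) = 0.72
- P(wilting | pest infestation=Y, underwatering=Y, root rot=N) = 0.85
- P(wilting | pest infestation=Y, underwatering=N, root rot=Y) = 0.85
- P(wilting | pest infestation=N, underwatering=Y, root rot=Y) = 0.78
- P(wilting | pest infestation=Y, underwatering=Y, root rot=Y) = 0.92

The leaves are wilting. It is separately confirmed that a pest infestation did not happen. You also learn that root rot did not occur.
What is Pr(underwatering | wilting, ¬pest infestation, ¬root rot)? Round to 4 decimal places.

Pr(underwatering | wilting, ¬pest infestation, ¬root rot) ≈ 0.7885

Weight on underwatering=true, given the evidence: 0.57*0.164 = 0.093480
The normalizing constant is 0.03*0.836 + 0.57*0.164 = 0.118560
Posterior = 0.093480 / 0.118560 ≈ 0.7885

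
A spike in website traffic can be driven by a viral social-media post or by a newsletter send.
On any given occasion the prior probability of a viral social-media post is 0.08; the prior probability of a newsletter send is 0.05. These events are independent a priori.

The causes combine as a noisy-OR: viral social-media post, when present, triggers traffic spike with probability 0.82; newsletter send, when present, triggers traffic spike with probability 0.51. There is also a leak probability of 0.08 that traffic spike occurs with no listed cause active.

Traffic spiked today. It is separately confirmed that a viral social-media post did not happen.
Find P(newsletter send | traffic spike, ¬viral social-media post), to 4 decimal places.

Under noisy-OR, P(traffic spike | causes) = 1 − (1−0.08)·∏(1−qᵢ) over the active causes.
P(traffic spike | ¬viral social-media post) = 0.08*0.95 + 0.5492*0.05 = 0.076000 + 0.027460 = 0.103460
Of this, 0.027460 comes from 0.5492*0.05 (the newsletter send=true cases).
So P(newsletter send | traffic spike, ¬viral social-media post) = 0.027460/0.103460 ≈ 0.2654.

P(newsletter send | traffic spike, ¬viral social-media post) ≈ 0.2654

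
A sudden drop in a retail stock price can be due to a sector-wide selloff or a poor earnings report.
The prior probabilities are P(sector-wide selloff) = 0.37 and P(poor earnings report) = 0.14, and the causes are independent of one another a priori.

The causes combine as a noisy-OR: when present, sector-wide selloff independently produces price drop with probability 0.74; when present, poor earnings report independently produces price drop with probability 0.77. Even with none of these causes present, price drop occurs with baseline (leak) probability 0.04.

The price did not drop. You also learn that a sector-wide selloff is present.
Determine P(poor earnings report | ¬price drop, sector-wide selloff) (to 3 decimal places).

Under noisy-OR, P(price drop | causes) = 1 − (1−0.04)·∏(1−qᵢ) over the active causes.
Sum P(¬price drop|·) weighted by the priors over both values of poor earnings report:
  P(¬price drop | sector-wide selloff) = 0.2496·0.86 + 0.057408·0.14
        = 0.214656 + 0.008037 = 0.222693
The terms with poor earnings report present sum to 0.008037, so
  P(poor earnings report | ¬price drop, sector-wide selloff) = 0.008037 / 0.222693 ≈ 0.036

P(poor earnings report | ¬price drop, sector-wide selloff) ≈ 0.036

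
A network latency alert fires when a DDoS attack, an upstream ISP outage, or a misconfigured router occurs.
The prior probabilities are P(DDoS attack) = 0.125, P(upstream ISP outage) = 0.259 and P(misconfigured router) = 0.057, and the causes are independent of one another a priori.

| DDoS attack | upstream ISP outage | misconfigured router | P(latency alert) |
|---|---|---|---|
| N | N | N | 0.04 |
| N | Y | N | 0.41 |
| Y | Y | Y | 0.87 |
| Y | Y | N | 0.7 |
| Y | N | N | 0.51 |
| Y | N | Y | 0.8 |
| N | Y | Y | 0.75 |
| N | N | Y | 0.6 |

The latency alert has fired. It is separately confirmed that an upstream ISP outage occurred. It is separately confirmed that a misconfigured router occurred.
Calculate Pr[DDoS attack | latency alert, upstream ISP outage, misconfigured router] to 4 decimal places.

Pr[DDoS attack | latency alert, upstream ISP outage, misconfigured router] ≈ 0.1422

P(latency alert | upstream ISP outage, misconfigured router) = 0.75*0.875 + 0.87*0.125 = 0.656250 + 0.108750 = 0.765000
Of this, 0.108750 comes from 0.87*0.125 (the DDoS attack=true cases).
P(DDoS attack | latency alert, upstream ISP outage, misconfigured router) = 0.108750 / 0.765000 ≈ 0.1422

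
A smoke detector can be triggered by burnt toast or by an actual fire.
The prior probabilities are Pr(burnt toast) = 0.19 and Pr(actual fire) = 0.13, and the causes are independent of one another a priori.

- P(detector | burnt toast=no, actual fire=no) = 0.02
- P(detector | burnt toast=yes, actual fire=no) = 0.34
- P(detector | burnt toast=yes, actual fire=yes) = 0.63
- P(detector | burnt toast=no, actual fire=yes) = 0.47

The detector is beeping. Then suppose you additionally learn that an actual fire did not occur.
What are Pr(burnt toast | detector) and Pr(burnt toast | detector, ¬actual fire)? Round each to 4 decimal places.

P(detector) = 0.02×0.81×0.87 + 0.47×0.81×0.13 + 0.34×0.19×0.87 + 0.63×0.19×0.13 = 0.014094 + 0.049491 + 0.056202 + 0.015561 = 0.135348
Of this, 0.071763 comes from 0.056202 + 0.015561 (the burnt toast=true cases).
So P(burnt toast | detector) = 0.071763/0.135348 ≈ 0.5302.

Now also conditioning on actual fire≠true:
For the numerator, keep only burnt toast=true terms: 0.34·0.19 = 0.064600
Normalizer over all consistent configurations: 0.02·0.81 + 0.34·0.19 = 0.080800
P(burnt toast | detector, ¬actual fire) = 0.064600/0.080800 ≈ 0.7995

Pr(burnt toast | detector) ≈ 0.5302; Pr(burnt toast | detector, ¬actual fire) ≈ 0.7995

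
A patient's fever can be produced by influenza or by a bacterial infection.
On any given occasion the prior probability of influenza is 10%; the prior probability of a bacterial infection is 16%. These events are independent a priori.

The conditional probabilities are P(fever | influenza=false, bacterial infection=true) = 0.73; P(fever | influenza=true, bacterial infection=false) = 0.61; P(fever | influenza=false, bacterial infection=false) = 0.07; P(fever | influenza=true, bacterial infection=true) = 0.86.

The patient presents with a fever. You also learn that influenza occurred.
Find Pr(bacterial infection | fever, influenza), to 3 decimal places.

Pr(bacterial infection | fever, influenza) ≈ 0.212

Enumerate both values of bacterial infection and weight by the priors:
  P(fever | influenza) = 0.61·0.84 + 0.86·0.16
        = 0.512400 + 0.137600 = 0.650000
The terms with bacterial infection present sum to 0.137600, so
  P(bacterial infection | fever, influenza) = 0.137600 / 0.650000 ≈ 0.212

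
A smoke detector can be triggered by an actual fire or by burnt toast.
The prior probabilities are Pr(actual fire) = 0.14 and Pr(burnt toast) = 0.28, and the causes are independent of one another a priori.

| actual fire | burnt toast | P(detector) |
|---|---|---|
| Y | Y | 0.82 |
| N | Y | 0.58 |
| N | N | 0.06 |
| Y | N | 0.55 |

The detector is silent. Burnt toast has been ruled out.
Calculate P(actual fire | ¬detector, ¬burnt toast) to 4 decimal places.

P(actual fire | ¬detector, ¬burnt toast) ≈ 0.0723

P(¬detector | ¬burnt toast) = 0.94·0.86 + 0.45·0.14 = 0.808400 + 0.063000 = 0.871400
The actual fire-present share is 0.45·0.14 = 0.063000.
So P(actual fire | ¬detector, ¬burnt toast) = 0.063000/0.871400 ≈ 0.0723.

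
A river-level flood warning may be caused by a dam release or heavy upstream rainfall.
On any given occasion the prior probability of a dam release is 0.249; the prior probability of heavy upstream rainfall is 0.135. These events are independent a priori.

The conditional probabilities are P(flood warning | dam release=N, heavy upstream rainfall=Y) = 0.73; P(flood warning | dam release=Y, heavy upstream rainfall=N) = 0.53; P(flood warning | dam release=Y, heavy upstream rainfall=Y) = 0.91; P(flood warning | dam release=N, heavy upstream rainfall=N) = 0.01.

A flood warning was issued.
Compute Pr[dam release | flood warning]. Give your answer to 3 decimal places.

Pr[dam release | flood warning] ≈ 0.643

Enumerate the 4 (dam release, heavy upstream rainfall) configurations and weight by the priors:
  P(flood warning) = 0.01*0.751*0.865 + 0.73*0.751*0.135 + 0.53*0.249*0.865 + 0.91*0.249*0.135
        = 0.006496 + 0.074011 + 0.114154 + 0.030590 = 0.225251
Configurations with dam release contribute 0.144744, so
  P(dam release | flood warning) = 0.144744 / 0.225251 ≈ 0.643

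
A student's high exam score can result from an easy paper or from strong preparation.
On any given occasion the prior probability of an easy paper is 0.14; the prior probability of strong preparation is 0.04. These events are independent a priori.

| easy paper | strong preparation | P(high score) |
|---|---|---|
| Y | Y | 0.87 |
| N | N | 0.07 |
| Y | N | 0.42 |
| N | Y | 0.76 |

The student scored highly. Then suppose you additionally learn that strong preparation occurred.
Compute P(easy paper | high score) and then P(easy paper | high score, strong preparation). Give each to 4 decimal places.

P(easy paper | high score) ≈ 0.4222; P(easy paper | high score, strong preparation) ≈ 0.1571

Sum P(high score|·) weighted by the priors over the 4 (easy paper, strong preparation) configurations:
  P(high score) = 0.07·0.86·0.96 + 0.76·0.86·0.04 + 0.42·0.14·0.96 + 0.87·0.14·0.04
        = 0.057792 + 0.026144 + 0.056448 + 0.004872 = 0.145256
Keeping only the easy paper-present terms gives 0.061320, so
  P(easy paper | high score) = 0.061320 / 0.145256 ≈ 0.4222

Now also conditioning on strong preparation=true:
By total probability over both values of easy paper:
  P(high score | strong preparation) = 0.76*0.86 + 0.87*0.14
        = 0.653600 + 0.121800 = 0.775400
Configurations with easy paper contribute 0.121800, so
  P(easy paper | high score, strong preparation) = 0.121800 / 0.775400 ≈ 0.1571
This is intercausal reasoning (explaining away): once strong preparation accounts for the high score, easy paper becomes less likely.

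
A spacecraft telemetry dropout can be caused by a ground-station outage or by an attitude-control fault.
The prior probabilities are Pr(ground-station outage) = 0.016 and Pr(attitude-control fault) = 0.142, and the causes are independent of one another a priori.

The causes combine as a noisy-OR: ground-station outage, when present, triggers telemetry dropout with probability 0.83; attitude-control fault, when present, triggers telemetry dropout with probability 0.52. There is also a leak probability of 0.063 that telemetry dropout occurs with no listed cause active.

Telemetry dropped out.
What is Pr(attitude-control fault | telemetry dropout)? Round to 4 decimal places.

Under noisy-OR, P(telemetry dropout | causes) = 1 − (1−0.063)·∏(1−qᵢ) over the active causes.
Sum P(telemetry dropout|·) weighted by the priors over the 4 (ground-station outage, attitude-control fault) configurations:
  P(telemetry dropout) = 0.063×0.984×0.858 + 0.55024×0.984×0.142 + 0.84071×0.016×0.858 + 0.923541×0.016×0.142
        = 0.053189 + 0.076884 + 0.011541 + 0.002098 = 0.143712
Configurations with attitude-control fault contribute 0.078982, so
  P(attitude-control fault | telemetry dropout) = 0.078982 / 0.143712 ≈ 0.5496

Pr(attitude-control fault | telemetry dropout) ≈ 0.5496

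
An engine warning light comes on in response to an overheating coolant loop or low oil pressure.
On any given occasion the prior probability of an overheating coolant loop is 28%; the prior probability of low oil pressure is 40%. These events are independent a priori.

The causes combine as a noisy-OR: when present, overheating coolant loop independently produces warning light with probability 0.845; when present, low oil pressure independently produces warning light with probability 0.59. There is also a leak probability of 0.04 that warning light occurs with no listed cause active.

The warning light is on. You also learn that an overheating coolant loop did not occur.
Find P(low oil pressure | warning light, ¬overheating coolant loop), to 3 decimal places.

P(low oil pressure | warning light, ¬overheating coolant loop) ≈ 0.910

Under noisy-OR, P(warning light | causes) = 1 − (1−0.04)·∏(1−qᵢ) over the active causes.
P(warning light | ¬overheating coolant loop) = 0.04×0.6 + 0.6064×0.4 = 0.024000 + 0.242560 = 0.266560
The low oil pressure-present share is 0.6064×0.4 = 0.242560.
P(low oil pressure | warning light, ¬overheating coolant loop) = 0.242560 / 0.266560 ≈ 0.910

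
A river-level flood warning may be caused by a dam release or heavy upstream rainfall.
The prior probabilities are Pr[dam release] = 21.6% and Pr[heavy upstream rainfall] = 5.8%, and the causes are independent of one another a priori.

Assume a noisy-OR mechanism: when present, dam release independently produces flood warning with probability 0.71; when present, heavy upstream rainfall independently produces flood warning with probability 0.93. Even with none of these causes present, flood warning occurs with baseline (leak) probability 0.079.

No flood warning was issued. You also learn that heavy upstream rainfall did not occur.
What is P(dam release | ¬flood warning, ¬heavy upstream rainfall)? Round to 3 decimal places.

P(dam release | ¬flood warning, ¬heavy upstream rainfall) ≈ 0.074

Under noisy-OR, P(flood warning | causes) = 1 − (1−0.079)·∏(1−qᵢ) over the active causes.
For the numerator, keep only dam release=true terms: 0.26709·0.216 = 0.057691
The normalizing constant is 0.921·0.784 + 0.26709·0.216 = 0.779755
Posterior = 0.057691 / 0.779755 ≈ 0.074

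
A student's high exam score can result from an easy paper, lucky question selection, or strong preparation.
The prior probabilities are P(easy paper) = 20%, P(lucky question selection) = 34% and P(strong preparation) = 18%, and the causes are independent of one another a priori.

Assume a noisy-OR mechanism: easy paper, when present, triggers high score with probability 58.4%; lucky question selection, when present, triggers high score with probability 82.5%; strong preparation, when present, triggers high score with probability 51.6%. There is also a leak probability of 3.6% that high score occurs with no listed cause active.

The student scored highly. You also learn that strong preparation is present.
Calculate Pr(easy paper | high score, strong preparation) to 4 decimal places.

Under noisy-OR, P(high score | causes) = 1 − (1−0.036)·∏(1−qᵢ) over the active causes.
Numerator (weight on configurations with easy paper): 0.106379 + 0.065690 = 0.172069
Denominator P(high score | strong preparation): 0.533424×0.8×0.66 + 0.918349×0.8×0.34 + 0.805904×0.2×0.66 + 0.966033×0.2×0.34 = 0.703508
P(easy paper | high score, strong preparation) = 0.172069/0.703508 ≈ 0.2446

Pr(easy paper | high score, strong preparation) ≈ 0.2446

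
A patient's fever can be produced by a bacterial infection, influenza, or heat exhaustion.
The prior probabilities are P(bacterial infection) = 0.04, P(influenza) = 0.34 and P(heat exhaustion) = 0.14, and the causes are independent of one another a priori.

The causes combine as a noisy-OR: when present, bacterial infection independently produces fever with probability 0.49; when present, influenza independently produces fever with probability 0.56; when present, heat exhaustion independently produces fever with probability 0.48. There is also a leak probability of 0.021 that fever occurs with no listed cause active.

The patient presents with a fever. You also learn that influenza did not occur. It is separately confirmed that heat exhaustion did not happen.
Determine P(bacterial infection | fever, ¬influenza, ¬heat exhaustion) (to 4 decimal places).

Under noisy-OR, P(fever | causes) = 1 − (1−0.021)·∏(1−qᵢ) over the active causes.
P(fever | ¬influenza, ¬heat exhaustion) = 0.021×0.96 + 0.50071×0.04 = 0.020160 + 0.020028 = 0.040188
Restricting to configurations with bacterial infection present: 0.50071×0.04 = 0.020028.
Hence the posterior is 0.020028/0.040188 ≈ 0.4984.

P(bacterial infection | fever, ¬influenza, ¬heat exhaustion) ≈ 0.4984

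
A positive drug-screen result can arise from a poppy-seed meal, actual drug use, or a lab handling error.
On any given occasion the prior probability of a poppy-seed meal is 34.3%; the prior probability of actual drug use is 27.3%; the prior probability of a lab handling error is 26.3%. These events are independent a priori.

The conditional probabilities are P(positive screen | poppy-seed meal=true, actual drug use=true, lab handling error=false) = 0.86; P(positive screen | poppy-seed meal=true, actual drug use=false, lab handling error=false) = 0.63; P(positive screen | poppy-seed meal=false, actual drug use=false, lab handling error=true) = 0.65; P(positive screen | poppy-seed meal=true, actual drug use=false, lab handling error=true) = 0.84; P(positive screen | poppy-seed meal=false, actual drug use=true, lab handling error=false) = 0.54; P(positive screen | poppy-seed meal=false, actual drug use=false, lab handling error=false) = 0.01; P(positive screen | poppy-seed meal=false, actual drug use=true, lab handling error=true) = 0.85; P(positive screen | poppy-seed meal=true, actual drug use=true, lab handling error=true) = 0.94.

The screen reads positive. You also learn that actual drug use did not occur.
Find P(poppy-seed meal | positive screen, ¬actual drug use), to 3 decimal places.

P(poppy-seed meal | positive screen, ¬actual drug use) ≈ 0.667

By total probability over the 4 (poppy-seed meal, lab handling error) configurations:
  P(positive screen | ¬actual drug use) = 0.01·0.657·0.737 + 0.65·0.657·0.263 + 0.63·0.343·0.737 + 0.84·0.343·0.263
        = 0.004842 + 0.112314 + 0.159258 + 0.075776 = 0.352190
Configurations with poppy-seed meal contribute 0.235034, so
  P(poppy-seed meal | positive screen, ¬actual drug use) = 0.235034 / 0.352190 ≈ 0.667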